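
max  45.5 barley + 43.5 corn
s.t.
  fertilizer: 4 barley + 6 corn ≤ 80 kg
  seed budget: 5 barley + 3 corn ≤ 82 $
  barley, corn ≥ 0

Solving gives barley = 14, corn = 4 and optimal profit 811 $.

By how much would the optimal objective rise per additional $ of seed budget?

Both fertilizer and seed budget are binding at x*.
Dual feasibility on the basic columns requires 4·y_fertilizer + 5·y_seed budget = 45.5, 6·y_fertilizer + 3·y_seed budget = 43.5.
Solving: y_fertilizer = 4.5, y_seed budget = 5.5.
Shadow price of seed budget = 5.5.

5.5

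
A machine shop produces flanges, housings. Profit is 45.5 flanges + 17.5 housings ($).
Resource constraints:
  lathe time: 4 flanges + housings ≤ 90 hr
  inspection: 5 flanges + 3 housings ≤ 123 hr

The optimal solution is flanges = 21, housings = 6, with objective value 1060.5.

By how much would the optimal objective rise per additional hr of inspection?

3.5

At the optimum: lathe time uses 90 of 90 (binding); inspection uses 123 of 123 (binding).
Dual feasibility on the basic columns requires 4·y_lathe time + 5·y_inspection = 45.5, 1·y_lathe time + 3·y_inspection = 17.5.
This yields shadow prices y_lathe time = 7, y_inspection = 3.5.
Shadow price of inspection = 3.5.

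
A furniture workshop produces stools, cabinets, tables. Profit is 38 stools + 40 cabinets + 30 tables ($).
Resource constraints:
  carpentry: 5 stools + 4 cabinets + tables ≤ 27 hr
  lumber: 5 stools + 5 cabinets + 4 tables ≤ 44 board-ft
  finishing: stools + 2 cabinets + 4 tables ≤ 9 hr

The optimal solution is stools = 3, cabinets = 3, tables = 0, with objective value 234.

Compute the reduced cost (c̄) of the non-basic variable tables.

-8

Check each constraint at x*: carpentry 27/27 (tight); lumber 30/44 (slack 14); finishing 9/9 (tight).
By complementary slackness, y = 0 for the non-binding constraint.
The binding rows give the dual system: 5·y_carpentry + 1·y_finishing = 38 and 4·y_carpentry + 2·y_finishing = 40.
→ y_carpentry = 6 and y_finishing = 8.
Reduced cost of tables: c₃ − yᵀa₃ = 30 − (6·1 + 8·4) = 30 − 38 = -8.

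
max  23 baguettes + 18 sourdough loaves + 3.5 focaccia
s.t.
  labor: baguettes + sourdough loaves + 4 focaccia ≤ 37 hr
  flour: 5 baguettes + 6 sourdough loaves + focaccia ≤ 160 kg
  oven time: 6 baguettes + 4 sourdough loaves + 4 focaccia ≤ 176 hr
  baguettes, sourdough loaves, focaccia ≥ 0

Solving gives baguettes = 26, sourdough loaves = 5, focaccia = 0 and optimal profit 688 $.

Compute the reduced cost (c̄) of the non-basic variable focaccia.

-9.5

Check each constraint at x*: labor 31/37 (slack 6); flour 160/160 (tight); oven time 176/176 (tight).
By complementary slackness, y = 0 for the non-binding constraint.
From A_Bᵀ y = c: 5·y_flour + 6·y_oven time = 23; 6·y_flour + 4·y_oven time = 18.
→ y_flour = 1 and y_oven time = 3.
Reduced cost of focaccia: c₃ − yᵀa₃ = 3.5 − (1·1 + 3·4) = 3.5 − 13 = -9.5.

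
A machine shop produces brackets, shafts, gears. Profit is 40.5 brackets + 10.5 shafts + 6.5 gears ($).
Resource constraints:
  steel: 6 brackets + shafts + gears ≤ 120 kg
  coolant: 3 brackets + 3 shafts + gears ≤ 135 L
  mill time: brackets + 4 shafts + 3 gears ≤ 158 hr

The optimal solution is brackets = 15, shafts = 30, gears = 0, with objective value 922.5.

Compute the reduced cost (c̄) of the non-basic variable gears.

-1

At the optimum: steel uses 120 of 120 (binding); coolant uses 135 of 135 (binding); mill time uses 135 of 158 (slack = 23).
Slack constraints have shadow price 0 (complementary slackness).
Dual feasibility on the basic columns requires 6·y_steel + 3·y_coolant = 40.5, 1·y_steel + 3·y_coolant = 10.5.
→ y_steel = 6 and y_coolant = 1.5.
Reduced cost of gears: c₃ − yᵀa₃ = 6.5 − (6·1 + 1.5·1) = 6.5 − 7.5 = -1.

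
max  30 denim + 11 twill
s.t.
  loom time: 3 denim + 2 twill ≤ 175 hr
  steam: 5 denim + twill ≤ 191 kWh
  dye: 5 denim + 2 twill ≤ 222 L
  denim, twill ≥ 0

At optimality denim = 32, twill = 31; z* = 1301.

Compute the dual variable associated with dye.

5

Binding: steam and dye. Non-binding: loom time (17 unused).
Since loom time is not tight, its dual is 0.
The binding rows give the dual system: 5·y_steam + 5·y_dye = 30 and 1·y_steam + 2·y_dye = 11.
This yields shadow prices y_steam = 1, y_dye = 5.
Shadow price of dye = 5.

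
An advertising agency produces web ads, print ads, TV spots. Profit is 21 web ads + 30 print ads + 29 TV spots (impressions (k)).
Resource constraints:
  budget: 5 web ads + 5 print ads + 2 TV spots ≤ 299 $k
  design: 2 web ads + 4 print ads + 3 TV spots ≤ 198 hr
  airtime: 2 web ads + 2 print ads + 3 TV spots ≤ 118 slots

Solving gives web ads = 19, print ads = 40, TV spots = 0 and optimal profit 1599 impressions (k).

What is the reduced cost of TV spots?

Check each constraint at x*: budget 295/299 (slack 4); design 198/198 (tight); airtime 118/118 (tight).
By complementary slackness, y = 0 for the non-binding constraint.
The binding rows give the dual system: 2·y_design + 2·y_airtime = 21 and 4·y_design + 2·y_airtime = 30.
Solving: y_design = 4.5, y_airtime = 6.
Reduced cost of TV spots: c₃ − yᵀa₃ = 29 − (4.5·3 + 6·3) = 29 − 31.5 = -2.5.

-2.5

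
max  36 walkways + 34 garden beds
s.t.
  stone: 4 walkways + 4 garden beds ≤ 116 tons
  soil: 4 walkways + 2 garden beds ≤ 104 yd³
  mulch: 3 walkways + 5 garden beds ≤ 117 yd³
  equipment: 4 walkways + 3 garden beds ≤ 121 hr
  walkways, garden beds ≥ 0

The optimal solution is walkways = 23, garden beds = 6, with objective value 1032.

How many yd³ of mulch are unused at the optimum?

18

mulch used = 3·23 + 5·6 = 99; slack = 117 − 99 = 18.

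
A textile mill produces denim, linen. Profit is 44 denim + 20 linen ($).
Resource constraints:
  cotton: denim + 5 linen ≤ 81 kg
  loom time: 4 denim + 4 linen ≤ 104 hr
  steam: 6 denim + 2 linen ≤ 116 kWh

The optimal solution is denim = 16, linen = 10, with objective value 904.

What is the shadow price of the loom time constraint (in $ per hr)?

2

At the optimum: cotton uses 66 of 81 (slack = 15); loom time uses 104 of 104 (binding); steam uses 116 of 116 (binding).
By complementary slackness, y = 0 for the non-binding constraint.
From A_Bᵀ y = c: 4·y_loom time + 6·y_steam = 44; 4·y_loom time + 2·y_steam = 20.
This yields shadow prices y_loom time = 2, y_steam = 6.
Shadow price of loom time = 2.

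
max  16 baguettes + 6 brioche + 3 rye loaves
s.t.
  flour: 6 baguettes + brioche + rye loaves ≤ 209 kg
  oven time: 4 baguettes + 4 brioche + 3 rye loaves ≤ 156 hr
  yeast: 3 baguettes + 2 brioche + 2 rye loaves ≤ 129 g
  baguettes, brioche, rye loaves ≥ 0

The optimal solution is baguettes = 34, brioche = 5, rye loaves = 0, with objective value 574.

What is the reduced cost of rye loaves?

-2

At the optimum: flour uses 209 of 209 (binding); oven time uses 156 of 156 (binding); yeast uses 112 of 129 (slack = 17).
By complementary slackness, y = 0 for the non-binding constraint.
Dual feasibility on the basic columns requires 6·y_flour + 4·y_oven time = 16, 1·y_flour + 4·y_oven time = 6.
This yields shadow prices y_flour = 2, y_oven time = 1.
Reduced cost of rye loaves: c₃ − yᵀa₃ = 3 − (2·1 + 1·3) = 3 − 5 = -2.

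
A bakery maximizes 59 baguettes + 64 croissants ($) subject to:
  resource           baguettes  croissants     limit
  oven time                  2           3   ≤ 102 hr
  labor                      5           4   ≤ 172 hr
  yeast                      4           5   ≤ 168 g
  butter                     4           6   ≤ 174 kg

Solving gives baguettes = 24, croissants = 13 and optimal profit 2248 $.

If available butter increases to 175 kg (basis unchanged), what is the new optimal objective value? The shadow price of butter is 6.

2254

Δb = 1, so new z* = 2248 + (6)·(1) = 2248 + 6 = 2254.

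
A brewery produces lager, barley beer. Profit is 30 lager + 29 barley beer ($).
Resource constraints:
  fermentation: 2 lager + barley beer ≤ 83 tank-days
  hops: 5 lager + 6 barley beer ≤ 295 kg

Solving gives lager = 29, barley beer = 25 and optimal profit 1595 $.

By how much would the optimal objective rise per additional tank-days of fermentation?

Both fermentation and hops are binding at x*.
From A_Bᵀ y = c: 2·y_fermentation + 5·y_hops = 30; 1·y_fermentation + 6·y_hops = 29.
This yields shadow prices y_fermentation = 5, y_hops = 4.
Shadow price of fermentation = 5.

5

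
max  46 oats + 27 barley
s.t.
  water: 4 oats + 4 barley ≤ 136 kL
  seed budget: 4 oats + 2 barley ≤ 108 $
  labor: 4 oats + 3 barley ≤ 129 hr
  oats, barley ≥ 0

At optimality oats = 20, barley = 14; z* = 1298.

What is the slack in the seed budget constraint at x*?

0

seed budget used = 4·20 + 2·14 = 108; slack = 108 − 108 = 0.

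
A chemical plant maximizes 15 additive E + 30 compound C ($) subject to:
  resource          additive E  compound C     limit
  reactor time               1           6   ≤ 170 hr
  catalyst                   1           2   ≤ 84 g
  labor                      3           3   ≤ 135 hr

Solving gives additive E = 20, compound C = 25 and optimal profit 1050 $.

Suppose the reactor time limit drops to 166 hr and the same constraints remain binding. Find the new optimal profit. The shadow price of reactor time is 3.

Δb = -4, so new z* = 1050 + (3)·(-4) = 1050 − 12 = 1038.

1038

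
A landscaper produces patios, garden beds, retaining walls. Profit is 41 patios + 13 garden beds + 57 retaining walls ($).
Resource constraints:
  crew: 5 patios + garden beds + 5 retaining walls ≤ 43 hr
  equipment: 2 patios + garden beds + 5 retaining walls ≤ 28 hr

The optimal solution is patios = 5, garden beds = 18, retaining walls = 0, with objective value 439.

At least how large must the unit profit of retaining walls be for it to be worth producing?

At the optimum: crew uses 43 of 43 (binding); equipment uses 28 of 28 (binding).
From A_Bᵀ y = c: 5·y_crew + 2·y_equipment = 41; 1·y_crew + 1·y_equipment = 13.
This yields shadow prices y_crew = 5, y_equipment = 8.
retaining walls enters the basis when its profit ≥ yᵀa₃ = 5·5 + 8·5 = 65.

65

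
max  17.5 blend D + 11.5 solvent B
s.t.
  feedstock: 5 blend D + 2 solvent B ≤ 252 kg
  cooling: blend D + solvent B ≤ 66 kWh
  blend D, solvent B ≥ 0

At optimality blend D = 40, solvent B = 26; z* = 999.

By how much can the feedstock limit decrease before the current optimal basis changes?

Binding constraints: feedstock, cooling. The basis is B = [[5,2],[1,1]] with det 3.
Per unit decrease in feedstock, x* moves by d = (-0.3333, 0.3333).
The basis stays optimal until blend D reaches 0; allowable decrease = 120 kg.

120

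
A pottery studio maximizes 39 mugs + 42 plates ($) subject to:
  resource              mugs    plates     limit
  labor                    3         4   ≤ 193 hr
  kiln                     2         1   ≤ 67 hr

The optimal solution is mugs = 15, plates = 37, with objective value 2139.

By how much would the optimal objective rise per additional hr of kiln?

Both labor and kiln are binding at x*.
From A_Bᵀ y = c: 3·y_labor + 2·y_kiln = 39; 4·y_labor + 1·y_kiln = 42.
→ y_labor = 9 and y_kiln = 6.
Shadow price of kiln = 6.

6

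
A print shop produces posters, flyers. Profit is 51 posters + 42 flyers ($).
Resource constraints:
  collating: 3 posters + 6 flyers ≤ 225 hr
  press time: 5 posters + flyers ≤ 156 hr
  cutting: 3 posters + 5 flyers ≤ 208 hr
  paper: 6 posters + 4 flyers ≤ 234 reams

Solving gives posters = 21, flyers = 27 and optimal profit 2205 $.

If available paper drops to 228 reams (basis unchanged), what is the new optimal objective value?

2160

Binding: collating and paper. Non-binding: press time (24 unused), cutting (10 unused).
Slack constraints have shadow price 0 (complementary slackness).
The binding rows give the dual system: 3·y_collating + 6·y_paper = 51 and 6·y_collating + 4·y_paper = 42.
Solving: y_collating = 2, y_paper = 7.5.
Δz = y_paper·Δb = 7.5 × (-6) = -45, so new z* = 2205 − 45 = 2160.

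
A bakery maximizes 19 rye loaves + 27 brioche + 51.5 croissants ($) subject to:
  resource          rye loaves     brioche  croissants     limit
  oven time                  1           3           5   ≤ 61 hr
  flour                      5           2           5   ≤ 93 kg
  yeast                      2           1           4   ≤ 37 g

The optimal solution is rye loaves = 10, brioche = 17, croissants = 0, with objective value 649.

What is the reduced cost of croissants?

At the optimum: oven time uses 61 of 61 (binding); flour uses 84 of 93 (slack = 9); yeast uses 37 of 37 (binding).
Slack constraints have shadow price 0 (complementary slackness).
From A_Bᵀ y = c: 1·y_oven time + 2·y_yeast = 19; 3·y_oven time + 1·y_yeast = 27.
→ y_oven time = 7 and y_yeast = 6.
Reduced cost of croissants: c₃ − yᵀa₃ = 51.5 − (7·5 + 6·4) = 51.5 − 59 = -7.5.

-7.5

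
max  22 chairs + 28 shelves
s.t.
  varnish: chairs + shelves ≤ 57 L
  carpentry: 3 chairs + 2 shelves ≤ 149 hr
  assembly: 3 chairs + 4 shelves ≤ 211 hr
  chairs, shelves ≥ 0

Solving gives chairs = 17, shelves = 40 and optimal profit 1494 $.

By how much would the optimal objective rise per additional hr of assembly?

Binding: varnish and assembly. Non-binding: carpentry (18 unused).
Slack constraints have shadow price 0 (complementary slackness).
The binding rows give the dual system: 1·y_varnish + 3·y_assembly = 22 and 1·y_varnish + 4·y_assembly = 28.
This yields shadow prices y_varnish = 4, y_assembly = 6.
Shadow price of assembly = 6.

6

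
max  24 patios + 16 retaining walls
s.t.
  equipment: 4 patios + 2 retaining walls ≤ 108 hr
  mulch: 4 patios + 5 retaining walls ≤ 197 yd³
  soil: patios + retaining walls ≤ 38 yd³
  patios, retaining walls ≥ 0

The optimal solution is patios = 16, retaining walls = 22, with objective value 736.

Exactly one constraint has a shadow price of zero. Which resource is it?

equipment: 108/108 (binding)
mulch: 174/197 (slack 23)
soil: 38/38 (binding)
By complementary slackness, a constraint with positive slack has shadow price 0 → mulch.

mulch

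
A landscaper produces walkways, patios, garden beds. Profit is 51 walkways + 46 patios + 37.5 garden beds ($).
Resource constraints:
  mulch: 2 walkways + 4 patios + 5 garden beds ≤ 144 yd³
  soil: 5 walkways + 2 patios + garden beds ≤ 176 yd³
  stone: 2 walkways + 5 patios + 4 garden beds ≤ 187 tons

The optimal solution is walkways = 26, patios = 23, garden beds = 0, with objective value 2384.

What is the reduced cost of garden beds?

-9.5

At the optimum: mulch uses 144 of 144 (binding); soil uses 176 of 176 (binding); stone uses 167 of 187 (slack = 20).
Since stone is not tight, its dual is 0.
The binding rows give the dual system: 2·y_mulch + 5·y_soil = 51 and 4·y_mulch + 2·y_soil = 46.
This yields shadow prices y_mulch = 8, y_soil = 7.
Reduced cost of garden beds: c₃ − yᵀa₃ = 37.5 − (8·5 + 7·1) = 37.5 − 47 = -9.5.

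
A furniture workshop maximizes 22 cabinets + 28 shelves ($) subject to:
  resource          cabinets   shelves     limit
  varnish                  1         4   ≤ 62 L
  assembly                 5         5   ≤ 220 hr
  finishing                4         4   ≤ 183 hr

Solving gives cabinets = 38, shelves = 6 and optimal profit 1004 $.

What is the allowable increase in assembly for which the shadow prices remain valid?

Binding constraints: varnish, assembly. The basis is B = [[1,4],[5,5]] with det -15.
Per unit increase in assembly, x* moves by d = (0.2667, -0.0667).
The basis stays optimal until finishing becomes binding; allowable increase = 8.75 hr.

8.75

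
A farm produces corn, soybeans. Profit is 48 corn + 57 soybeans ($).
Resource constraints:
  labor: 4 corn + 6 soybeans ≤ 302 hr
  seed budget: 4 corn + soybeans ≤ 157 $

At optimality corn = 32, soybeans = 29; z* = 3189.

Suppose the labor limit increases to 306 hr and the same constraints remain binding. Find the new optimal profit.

At the optimum: labor uses 302 of 302 (binding); seed budget uses 157 of 157 (binding).
From A_Bᵀ y = c: 4·y_labor + 4·y_seed budget = 48; 6·y_labor + 1·y_seed budget = 57.
→ y_labor = 9 and y_seed budget = 3.
Δz = y_labor·Δb = 9 × (4) = 36, so new z* = 3189 + 36 = 3225.

3225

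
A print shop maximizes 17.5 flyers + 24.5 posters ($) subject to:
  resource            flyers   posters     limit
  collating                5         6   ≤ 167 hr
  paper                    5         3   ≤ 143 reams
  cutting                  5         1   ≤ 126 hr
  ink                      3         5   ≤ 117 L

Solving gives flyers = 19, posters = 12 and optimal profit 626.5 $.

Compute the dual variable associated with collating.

2

Check each constraint at x*: collating 167/167 (tight); paper 131/143 (slack 12); cutting 107/126 (slack 19); ink 117/117 (tight).
By complementary slackness, y = 0 for the non-binding constraints.
The binding rows give the dual system: 5·y_collating + 3·y_ink = 17.5 and 6·y_collating + 5·y_ink = 24.5.
→ y_collating = 2 and y_ink = 2.5.
Shadow price of collating = 2.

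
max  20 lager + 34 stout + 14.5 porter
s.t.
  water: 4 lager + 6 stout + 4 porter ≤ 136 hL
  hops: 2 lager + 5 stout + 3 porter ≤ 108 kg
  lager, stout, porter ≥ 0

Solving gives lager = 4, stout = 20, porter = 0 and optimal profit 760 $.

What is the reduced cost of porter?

-7.5

Both water and hops are binding at x*.
The binding rows give the dual system: 4·y_water + 2·y_hops = 20 and 6·y_water + 5·y_hops = 34.
→ y_water = 4 and y_hops = 2.
Reduced cost of porter: c₃ − yᵀa₃ = 14.5 − (4·4 + 2·3) = 14.5 − 22 = -7.5.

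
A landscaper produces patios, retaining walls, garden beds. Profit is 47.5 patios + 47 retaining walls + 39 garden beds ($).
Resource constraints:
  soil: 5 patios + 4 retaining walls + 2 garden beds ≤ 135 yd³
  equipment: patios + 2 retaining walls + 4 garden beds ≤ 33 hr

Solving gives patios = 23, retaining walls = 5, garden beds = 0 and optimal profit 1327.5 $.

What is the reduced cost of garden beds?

-7

Both soil and equipment are binding at x*.
The binding rows give the dual system: 5·y_soil + 1·y_equipment = 47.5 and 4·y_soil + 2·y_equipment = 47.
This yields shadow prices y_soil = 8, y_equipment = 7.5.
Reduced cost of garden beds: c₃ − yᵀa₃ = 39 − (8·2 + 7.5·4) = 39 − 46 = -7.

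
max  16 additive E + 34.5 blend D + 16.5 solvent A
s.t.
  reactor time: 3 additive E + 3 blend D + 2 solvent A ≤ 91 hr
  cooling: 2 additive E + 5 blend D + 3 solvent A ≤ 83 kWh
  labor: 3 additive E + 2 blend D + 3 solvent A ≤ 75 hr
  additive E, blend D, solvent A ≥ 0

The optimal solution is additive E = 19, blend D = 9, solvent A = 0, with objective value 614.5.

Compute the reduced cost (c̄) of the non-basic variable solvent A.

Check each constraint at x*: reactor time 84/91 (slack 7); cooling 83/83 (tight); labor 75/75 (tight).
Slack constraints have shadow price 0 (complementary slackness).
The binding rows give the dual system: 2·y_cooling + 3·y_labor = 16 and 5·y_cooling + 2·y_labor = 34.5.
Solving: y_cooling = 6.5, y_labor = 1.
Reduced cost of solvent A: c₃ − yᵀa₃ = 16.5 − (6.5·3 + 1·3) = 16.5 − 22.5 = -6.

-6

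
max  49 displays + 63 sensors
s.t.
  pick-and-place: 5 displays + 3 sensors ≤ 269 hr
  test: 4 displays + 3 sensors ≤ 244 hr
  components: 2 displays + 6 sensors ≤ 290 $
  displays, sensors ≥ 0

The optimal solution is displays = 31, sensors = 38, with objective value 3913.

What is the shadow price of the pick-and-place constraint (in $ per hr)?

7

Binding: pick-and-place and components. Non-binding: test (6 unused).
By complementary slackness, y = 0 for the non-binding constraint.
The binding rows give the dual system: 5·y_pick-and-place + 2·y_components = 49 and 3·y_pick-and-place + 6·y_components = 63.
→ y_pick-and-place = 7 and y_components = 7.
Shadow price of pick-and-place = 7.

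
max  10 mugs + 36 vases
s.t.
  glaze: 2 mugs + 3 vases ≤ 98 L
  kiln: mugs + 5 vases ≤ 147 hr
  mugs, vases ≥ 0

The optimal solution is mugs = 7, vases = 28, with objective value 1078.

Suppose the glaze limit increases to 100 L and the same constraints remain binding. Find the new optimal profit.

1082

Both glaze and kiln are binding at x*.
From A_Bᵀ y = c: 2·y_glaze + 1·y_kiln = 10; 3·y_glaze + 5·y_kiln = 36.
Solving: y_glaze = 2, y_kiln = 6.
Δz = y_glaze·Δb = 2 × (2) = 4, so new z* = 1078 + 4 = 1082.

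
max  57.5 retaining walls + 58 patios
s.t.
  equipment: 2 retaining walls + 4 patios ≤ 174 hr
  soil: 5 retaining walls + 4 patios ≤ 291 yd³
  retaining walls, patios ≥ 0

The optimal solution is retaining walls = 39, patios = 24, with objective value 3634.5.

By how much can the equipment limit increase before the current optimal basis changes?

Binding constraints: equipment, soil. The basis is B = [[2,4],[5,4]] with det -12.
Per unit increase in equipment, x* moves by d = (-0.3333, 0.4167).
The basis stays optimal until retaining walls reaches 0; allowable increase = 117 hr.

117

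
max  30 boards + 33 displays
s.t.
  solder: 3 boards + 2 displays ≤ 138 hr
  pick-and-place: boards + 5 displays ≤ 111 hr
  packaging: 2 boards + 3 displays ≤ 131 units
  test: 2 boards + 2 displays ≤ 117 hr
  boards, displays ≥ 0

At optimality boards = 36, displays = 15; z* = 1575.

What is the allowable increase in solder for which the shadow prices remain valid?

24.375

Binding constraints: solder, pick-and-place. The basis is B = [[3,2],[1,5]] with det 13.
Per unit increase in solder, x* moves by d = (0.3846, -0.0769).
The basis stays optimal until test becomes binding; allowable increase = 24.375 hr.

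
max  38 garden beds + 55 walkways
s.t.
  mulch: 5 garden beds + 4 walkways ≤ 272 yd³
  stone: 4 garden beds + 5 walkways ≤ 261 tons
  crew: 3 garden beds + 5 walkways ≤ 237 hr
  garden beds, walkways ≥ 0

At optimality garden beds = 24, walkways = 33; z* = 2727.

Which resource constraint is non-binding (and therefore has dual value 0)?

mulch

mulch: 252/272 (slack 20)
stone: 261/261 (binding)
crew: 237/237 (binding)
By complementary slackness, a constraint with positive slack has shadow price 0 → mulch.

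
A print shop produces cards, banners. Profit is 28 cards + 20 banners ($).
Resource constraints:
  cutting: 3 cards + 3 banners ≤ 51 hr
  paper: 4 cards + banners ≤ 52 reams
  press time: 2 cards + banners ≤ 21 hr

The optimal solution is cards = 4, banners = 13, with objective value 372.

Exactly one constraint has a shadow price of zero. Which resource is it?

paper

cutting: 51/51 (binding)
paper: 29/52 (slack 23)
press time: 21/21 (binding)
By complementary slackness, a constraint with positive slack has shadow price 0 → paper.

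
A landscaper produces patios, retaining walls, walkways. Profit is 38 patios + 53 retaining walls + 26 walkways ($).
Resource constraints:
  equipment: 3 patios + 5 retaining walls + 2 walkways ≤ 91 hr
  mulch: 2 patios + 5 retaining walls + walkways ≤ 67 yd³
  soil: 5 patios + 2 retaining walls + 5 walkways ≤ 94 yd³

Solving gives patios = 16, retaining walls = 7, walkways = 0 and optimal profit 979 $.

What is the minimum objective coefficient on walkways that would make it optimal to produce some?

Binding: mulch and soil. Non-binding: equipment (8 unused).
Since equipment is not tight, its dual is 0.
The binding rows give the dual system: 2·y_mulch + 5·y_soil = 38 and 5·y_mulch + 2·y_soil = 53.
→ y_mulch = 9 and y_soil = 4.
walkways enters the basis when its profit ≥ yᵀa₃ = 9·1 + 4·5 = 29.

29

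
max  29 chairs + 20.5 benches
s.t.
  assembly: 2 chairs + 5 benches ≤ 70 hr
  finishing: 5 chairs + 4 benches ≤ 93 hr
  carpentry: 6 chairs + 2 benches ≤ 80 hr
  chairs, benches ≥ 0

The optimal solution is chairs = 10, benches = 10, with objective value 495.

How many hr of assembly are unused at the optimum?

assembly used = 2·10 + 5·10 = 70; slack = 70 − 70 = 0.

0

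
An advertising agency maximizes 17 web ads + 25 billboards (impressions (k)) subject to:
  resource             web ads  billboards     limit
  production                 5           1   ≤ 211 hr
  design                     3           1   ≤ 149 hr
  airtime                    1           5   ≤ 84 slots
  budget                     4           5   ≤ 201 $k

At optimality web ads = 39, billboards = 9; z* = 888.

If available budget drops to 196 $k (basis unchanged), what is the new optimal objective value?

Check each constraint at x*: production 204/211 (slack 7); design 126/149 (slack 23); airtime 84/84 (tight); budget 201/201 (tight).
By complementary slackness, y = 0 for the non-binding constraints.
From A_Bᵀ y = c: 1·y_airtime + 4·y_budget = 17; 5·y_airtime + 5·y_budget = 25.
Solving: y_airtime = 1, y_budget = 4.
Δz = y_budget·Δb = 4 × (-5) = -20, so new z* = 888 − 20 = 868.

868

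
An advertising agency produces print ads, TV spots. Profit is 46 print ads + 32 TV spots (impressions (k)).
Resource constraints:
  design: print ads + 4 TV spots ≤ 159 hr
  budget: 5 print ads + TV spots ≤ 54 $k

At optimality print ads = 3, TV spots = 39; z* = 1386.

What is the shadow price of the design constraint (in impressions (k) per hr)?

Both design and budget are binding at x*.
The binding rows give the dual system: 1·y_design + 5·y_budget = 46 and 4·y_design + 1·y_budget = 32.
This yields shadow prices y_design = 6, y_budget = 8.
Shadow price of design = 6.

6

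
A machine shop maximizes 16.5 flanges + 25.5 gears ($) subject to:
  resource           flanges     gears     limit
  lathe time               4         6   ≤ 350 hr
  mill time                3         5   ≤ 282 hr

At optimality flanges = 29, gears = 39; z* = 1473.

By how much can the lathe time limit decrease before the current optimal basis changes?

11.6

Binding constraints: lathe time, mill time. The basis is B = [[4,6],[3,5]] with det 2.
Per unit decrease in lathe time, x* moves by d = (-2.5, 1.5).
The basis stays optimal until flanges reaches 0; allowable decrease = 11.6 hr.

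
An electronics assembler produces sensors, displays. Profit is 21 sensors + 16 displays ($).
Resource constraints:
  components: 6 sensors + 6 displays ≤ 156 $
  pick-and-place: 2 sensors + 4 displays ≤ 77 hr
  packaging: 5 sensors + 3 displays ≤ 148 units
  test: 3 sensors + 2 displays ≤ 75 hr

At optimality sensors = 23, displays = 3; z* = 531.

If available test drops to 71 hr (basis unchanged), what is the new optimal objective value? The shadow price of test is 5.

511

Δb = -4, so new z* = 531 + (5)·(-4) = 531 − 20 = 511.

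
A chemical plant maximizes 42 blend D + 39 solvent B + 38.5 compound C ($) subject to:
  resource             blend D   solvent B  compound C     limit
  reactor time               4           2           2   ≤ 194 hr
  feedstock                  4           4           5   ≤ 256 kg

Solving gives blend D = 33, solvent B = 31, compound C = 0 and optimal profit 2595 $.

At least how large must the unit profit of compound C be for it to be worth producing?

48

Both reactor time and feedstock are binding at x*.
The binding rows give the dual system: 4·y_reactor time + 4·y_feedstock = 42 and 2·y_reactor time + 4·y_feedstock = 39.
→ y_reactor time = 1.5 and y_feedstock = 9.
compound C enters the basis when its profit ≥ yᵀa₃ = 1.5·2 + 9·5 = 48.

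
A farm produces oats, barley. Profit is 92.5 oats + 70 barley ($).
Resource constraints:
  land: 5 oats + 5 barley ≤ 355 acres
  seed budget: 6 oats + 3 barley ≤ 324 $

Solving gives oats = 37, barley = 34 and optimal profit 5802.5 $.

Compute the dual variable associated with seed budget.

At the optimum: land uses 355 of 355 (binding); seed budget uses 324 of 324 (binding).
The binding rows give the dual system: 5·y_land + 6·y_seed budget = 92.5 and 5·y_land + 3·y_seed budget = 70.
This yields shadow prices y_land = 9.5, y_seed budget = 7.5.
Shadow price of seed budget = 7.5.

7.5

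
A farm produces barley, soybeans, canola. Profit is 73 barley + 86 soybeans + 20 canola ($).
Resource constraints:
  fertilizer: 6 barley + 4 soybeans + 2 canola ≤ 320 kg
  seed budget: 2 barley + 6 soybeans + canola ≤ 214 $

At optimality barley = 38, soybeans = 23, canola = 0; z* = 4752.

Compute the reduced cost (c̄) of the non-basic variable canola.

Check each constraint at x*: fertilizer 320/320 (tight); seed budget 214/214 (tight).
Dual feasibility on the basic columns requires 6·y_fertilizer + 2·y_seed budget = 73, 4·y_fertilizer + 6·y_seed budget = 86.
→ y_fertilizer = 9.5 and y_seed budget = 8.
Reduced cost of canola: c₃ − yᵀa₃ = 20 − (9.5·2 + 8·1) = 20 − 27 = -7.

-7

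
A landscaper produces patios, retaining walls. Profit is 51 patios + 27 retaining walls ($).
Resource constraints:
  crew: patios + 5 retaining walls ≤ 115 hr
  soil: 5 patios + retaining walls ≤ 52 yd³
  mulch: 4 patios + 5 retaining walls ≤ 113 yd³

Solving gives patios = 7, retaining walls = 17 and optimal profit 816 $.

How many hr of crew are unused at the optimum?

23

crew used = 1·7 + 5·17 = 92; slack = 115 − 92 = 23.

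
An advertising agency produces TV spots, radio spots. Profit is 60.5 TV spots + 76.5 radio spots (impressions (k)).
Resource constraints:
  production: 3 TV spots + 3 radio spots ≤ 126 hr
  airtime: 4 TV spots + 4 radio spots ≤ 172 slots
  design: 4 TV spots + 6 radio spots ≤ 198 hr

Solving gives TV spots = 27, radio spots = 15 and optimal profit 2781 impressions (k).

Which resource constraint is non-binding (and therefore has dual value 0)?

production: 126/126 (binding)
airtime: 168/172 (slack 4)
design: 198/198 (binding)
By complementary slackness, a constraint with positive slack has shadow price 0 → airtime.

airtime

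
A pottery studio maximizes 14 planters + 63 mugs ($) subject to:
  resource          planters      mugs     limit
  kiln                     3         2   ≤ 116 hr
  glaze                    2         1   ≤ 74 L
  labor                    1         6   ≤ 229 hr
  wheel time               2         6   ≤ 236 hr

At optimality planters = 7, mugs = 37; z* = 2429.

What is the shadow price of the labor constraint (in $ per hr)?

7

Binding: labor and wheel time. Non-binding: kiln (21 unused), glaze (23 unused).
Slack constraints have shadow price 0 (complementary slackness).
From A_Bᵀ y = c: 1·y_labor + 2·y_wheel time = 14; 6·y_labor + 6·y_wheel time = 63.
Solving: y_labor = 7, y_wheel time = 3.5.
Shadow price of labor = 7.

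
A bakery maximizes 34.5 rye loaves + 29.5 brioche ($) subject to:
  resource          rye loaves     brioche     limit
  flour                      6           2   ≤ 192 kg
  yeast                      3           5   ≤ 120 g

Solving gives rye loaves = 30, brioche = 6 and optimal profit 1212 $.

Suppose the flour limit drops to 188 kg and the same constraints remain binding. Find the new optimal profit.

1198

Check each constraint at x*: flour 192/192 (tight); yeast 120/120 (tight).
Dual feasibility on the basic columns requires 6·y_flour + 3·y_yeast = 34.5, 2·y_flour + 5·y_yeast = 29.5.
This yields shadow prices y_flour = 3.5, y_yeast = 4.5.
Δz = y_flour·Δb = 3.5 × (-4) = -14, so new z* = 1212 − 14 = 1198.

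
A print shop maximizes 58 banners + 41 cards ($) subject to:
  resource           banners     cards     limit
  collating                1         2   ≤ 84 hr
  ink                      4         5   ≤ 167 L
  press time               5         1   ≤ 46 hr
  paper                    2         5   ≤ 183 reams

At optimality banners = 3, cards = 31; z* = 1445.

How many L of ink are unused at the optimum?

ink used = 4·3 + 5·31 = 167; slack = 167 − 167 = 0.

0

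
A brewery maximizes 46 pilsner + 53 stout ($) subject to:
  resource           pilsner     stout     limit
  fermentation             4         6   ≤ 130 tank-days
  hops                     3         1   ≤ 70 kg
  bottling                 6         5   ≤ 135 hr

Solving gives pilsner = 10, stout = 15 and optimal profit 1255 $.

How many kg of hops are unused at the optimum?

25

hops used = 3·10 + 1·15 = 45; slack = 70 − 45 = 25.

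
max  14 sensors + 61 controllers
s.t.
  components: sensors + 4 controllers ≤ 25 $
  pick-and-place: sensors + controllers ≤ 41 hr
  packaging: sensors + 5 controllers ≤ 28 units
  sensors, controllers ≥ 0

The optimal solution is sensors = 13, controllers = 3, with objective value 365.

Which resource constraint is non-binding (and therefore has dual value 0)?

components: 25/25 (binding)
pick-and-place: 16/41 (slack 25)
packaging: 28/28 (binding)
By complementary slackness, a constraint with positive slack has shadow price 0 → pick-and-place.

pick-and-place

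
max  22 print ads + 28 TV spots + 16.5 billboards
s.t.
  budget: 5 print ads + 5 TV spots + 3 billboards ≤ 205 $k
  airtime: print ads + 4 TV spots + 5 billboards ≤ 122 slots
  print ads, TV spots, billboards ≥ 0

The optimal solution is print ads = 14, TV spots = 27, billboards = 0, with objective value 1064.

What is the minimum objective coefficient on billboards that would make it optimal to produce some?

22

Check each constraint at x*: budget 205/205 (tight); airtime 122/122 (tight).
From A_Bᵀ y = c: 5·y_budget + 1·y_airtime = 22; 5·y_budget + 4·y_airtime = 28.
This yields shadow prices y_budget = 4, y_airtime = 2.
billboards enters the basis when its profit ≥ yᵀa₃ = 4·3 + 2·5 = 22.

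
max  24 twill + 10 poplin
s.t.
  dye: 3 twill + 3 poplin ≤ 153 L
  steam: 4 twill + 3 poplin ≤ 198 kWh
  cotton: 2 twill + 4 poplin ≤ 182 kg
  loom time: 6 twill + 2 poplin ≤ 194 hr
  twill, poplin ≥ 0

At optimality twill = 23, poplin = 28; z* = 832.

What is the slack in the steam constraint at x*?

22

steam used = 4·23 + 3·28 = 176; slack = 198 − 176 = 22.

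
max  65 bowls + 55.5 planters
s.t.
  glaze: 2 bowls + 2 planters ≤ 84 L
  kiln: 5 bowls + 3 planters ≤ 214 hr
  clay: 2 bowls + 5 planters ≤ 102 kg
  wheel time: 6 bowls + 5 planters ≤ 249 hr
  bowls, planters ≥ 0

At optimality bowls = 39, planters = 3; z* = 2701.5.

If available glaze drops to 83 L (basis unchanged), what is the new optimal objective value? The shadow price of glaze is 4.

Δb = -1, so new z* = 2701.5 + (4)·(-1) = 2701.5 − 4 = 2697.5.

2697.5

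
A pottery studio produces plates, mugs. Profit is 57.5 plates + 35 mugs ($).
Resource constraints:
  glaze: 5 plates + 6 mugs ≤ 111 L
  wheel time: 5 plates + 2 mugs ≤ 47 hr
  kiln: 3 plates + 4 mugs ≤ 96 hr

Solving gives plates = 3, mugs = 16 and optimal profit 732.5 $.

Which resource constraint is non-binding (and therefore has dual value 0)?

glaze: 111/111 (binding)
wheel time: 47/47 (binding)
kiln: 73/96 (slack 23)
By complementary slackness, a constraint with positive slack has shadow price 0 → kiln.

kiln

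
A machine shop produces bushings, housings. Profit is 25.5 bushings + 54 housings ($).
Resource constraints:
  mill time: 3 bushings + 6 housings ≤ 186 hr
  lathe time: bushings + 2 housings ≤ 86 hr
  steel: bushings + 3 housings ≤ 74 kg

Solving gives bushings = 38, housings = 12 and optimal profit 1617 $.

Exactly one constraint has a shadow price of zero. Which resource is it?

lathe time

mill time: 186/186 (binding)
lathe time: 62/86 (slack 24)
steel: 74/74 (binding)
By complementary slackness, a constraint with positive slack has shadow price 0 → lathe time.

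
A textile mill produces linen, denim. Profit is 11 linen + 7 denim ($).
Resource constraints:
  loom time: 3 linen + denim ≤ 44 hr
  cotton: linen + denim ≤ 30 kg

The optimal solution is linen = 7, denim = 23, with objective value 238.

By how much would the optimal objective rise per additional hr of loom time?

2

Both loom time and cotton are binding at x*.
Dual feasibility on the basic columns requires 3·y_loom time + 1·y_cotton = 11, 1·y_loom time + 1·y_cotton = 7.
→ y_loom time = 2 and y_cotton = 5.
Shadow price of loom time = 2.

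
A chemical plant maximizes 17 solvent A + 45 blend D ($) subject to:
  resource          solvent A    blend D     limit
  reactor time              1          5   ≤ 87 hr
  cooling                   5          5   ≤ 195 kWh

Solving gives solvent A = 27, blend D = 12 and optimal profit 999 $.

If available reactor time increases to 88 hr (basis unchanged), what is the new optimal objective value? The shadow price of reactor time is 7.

1006

Δb = 1, so new z* = 999 + (7)·(1) = 999 + 7 = 1006.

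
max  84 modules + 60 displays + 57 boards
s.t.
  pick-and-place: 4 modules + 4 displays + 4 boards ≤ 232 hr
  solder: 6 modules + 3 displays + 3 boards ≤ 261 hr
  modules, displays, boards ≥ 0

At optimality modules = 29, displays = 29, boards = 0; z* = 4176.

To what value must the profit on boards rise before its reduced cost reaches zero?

60

Both pick-and-place and solder are binding at x*.
From A_Bᵀ y = c: 4·y_pick-and-place + 6·y_solder = 84; 4·y_pick-and-place + 3·y_solder = 60.
Solving: y_pick-and-place = 9, y_solder = 8.
boards enters the basis when its profit ≥ yᵀa₃ = 9·4 + 8·3 = 60.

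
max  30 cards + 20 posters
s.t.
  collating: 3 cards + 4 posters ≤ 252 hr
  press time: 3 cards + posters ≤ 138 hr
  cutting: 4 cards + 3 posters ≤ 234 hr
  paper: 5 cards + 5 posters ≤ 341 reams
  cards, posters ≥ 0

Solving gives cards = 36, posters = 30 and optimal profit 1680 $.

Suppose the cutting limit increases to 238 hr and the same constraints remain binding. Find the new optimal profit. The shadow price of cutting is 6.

1704

Δb = 4, so new z* = 1680 + (6)·(4) = 1680 + 24 = 1704.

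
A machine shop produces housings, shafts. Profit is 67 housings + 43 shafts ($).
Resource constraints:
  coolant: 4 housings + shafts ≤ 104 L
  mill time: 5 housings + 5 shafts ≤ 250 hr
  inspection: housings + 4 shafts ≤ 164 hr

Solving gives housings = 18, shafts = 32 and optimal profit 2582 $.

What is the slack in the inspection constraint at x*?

inspection used = 1·18 + 4·32 = 146; slack = 164 − 146 = 18.

18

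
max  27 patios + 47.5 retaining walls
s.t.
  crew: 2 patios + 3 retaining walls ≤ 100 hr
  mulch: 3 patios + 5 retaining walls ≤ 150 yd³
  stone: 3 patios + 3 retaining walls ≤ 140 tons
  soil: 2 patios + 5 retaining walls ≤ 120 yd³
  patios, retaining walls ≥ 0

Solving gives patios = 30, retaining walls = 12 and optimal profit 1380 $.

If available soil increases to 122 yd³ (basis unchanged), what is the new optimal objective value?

Check each constraint at x*: crew 96/100 (slack 4); mulch 150/150 (tight); stone 126/140 (slack 14); soil 120/120 (tight).
Slack constraints have shadow price 0 (complementary slackness).
The binding rows give the dual system: 3·y_mulch + 2·y_soil = 27 and 5·y_mulch + 5·y_soil = 47.5.
→ y_mulch = 8 and y_soil = 1.5.
Δz = y_soil·Δb = 1.5 × (2) = 3, so new z* = 1380 + 3 = 1383.

1383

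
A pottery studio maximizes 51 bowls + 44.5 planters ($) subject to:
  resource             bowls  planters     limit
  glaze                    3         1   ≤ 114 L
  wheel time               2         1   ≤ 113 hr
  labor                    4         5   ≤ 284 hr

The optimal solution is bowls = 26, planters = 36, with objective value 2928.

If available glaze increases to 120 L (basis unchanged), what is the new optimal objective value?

2970

Binding: glaze and labor. Non-binding: wheel time (25 unused).
Since wheel time is not tight, its dual is 0.
From A_Bᵀ y = c: 3·y_glaze + 4·y_labor = 51; 1·y_glaze + 5·y_labor = 44.5.
This yields shadow prices y_glaze = 7, y_labor = 7.5.
Δz = y_glaze·Δb = 7 × (6) = 42, so new z* = 2928 + 42 = 2970.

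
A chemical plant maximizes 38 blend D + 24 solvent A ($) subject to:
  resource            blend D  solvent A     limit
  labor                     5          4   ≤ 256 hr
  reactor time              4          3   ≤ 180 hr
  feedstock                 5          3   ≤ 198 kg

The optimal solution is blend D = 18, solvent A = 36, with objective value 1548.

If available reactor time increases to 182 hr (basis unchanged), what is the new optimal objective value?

At the optimum: labor uses 234 of 256 (slack = 22); reactor time uses 180 of 180 (binding); feedstock uses 198 of 198 (binding).
Since labor is not tight, its dual is 0.
The binding rows give the dual system: 4·y_reactor time + 5·y_feedstock = 38 and 3·y_reactor time + 3·y_feedstock = 24.
→ y_reactor time = 2 and y_feedstock = 6.
Δz = y_reactor time·Δb = 2 × (2) = 4, so new z* = 1548 + 4 = 1552.

1552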